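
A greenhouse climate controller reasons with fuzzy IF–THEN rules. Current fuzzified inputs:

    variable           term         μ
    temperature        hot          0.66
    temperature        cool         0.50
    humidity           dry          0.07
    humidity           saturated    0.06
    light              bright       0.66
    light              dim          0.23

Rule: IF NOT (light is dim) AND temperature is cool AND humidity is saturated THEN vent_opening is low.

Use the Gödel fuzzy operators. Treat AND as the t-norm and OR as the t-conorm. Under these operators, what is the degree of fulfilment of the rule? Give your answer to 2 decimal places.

0.06

firing strength: ¬dim=1−0.23=0.77, cool=0.50, saturated=0.06; AND[min(a, b)] → w = 0.06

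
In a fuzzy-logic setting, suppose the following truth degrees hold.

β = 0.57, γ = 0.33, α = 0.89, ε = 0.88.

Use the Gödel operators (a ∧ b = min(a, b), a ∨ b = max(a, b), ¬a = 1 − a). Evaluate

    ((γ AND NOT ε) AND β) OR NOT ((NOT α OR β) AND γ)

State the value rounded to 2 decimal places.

0.67

NOT ε = 1 − 0.88 = 0.12
γ AND NOT ε = min(a, b) on (0.33, 0.12) = 0.12
(γ AND NOT ε) AND β = min(a, b) on (0.12, 0.57) = 0.12
NOT α = 1 − 0.89 = 0.11
NOT α OR β = max(a, b) on (0.11, 0.57) = 0.57
(NOT α OR β) AND γ = min(a, b) on (0.57, 0.33) = 0.33
NOT ((NOT α OR β) AND γ) = 1 − 0.33 = 0.67
((γ AND NOT ε) AND β) OR NOT ((NOT α OR β) AND γ) = max(a, b) on (0.12, 0.67) = 0.67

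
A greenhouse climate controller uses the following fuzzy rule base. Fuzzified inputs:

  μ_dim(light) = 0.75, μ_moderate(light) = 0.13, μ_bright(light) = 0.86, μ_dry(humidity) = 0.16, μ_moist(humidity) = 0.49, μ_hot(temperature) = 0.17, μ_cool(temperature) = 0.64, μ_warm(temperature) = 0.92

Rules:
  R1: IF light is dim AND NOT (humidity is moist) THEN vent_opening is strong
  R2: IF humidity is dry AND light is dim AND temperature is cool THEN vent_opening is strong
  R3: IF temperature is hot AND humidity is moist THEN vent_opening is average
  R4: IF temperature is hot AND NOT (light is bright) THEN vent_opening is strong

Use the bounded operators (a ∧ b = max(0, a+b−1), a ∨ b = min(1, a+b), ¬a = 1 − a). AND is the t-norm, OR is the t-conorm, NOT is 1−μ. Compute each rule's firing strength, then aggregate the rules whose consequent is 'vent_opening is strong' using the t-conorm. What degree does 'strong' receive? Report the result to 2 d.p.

0.26

R1: dim=0.75, ¬moist=1−0.49=0.51; AND[max(0, a+b−1)] → w = 0.26
R2: dry=0.16, dim=0.75, cool=0.64; AND[max(0, a+b−1)] → w = 0.00
R3: hot=0.17, moist=0.49; AND[max(0, a+b−1)] → w = 0.00
R4: hot=0.17, ¬bright=1−0.86=0.14; AND[max(0, a+b−1)] → w = 0.00
Rules with consequent 'strong': {R1, R2, R4} → strengths 0.26, 0.00, 0.00
Aggregate via t-conorm [min(1, a+b)]: 0.26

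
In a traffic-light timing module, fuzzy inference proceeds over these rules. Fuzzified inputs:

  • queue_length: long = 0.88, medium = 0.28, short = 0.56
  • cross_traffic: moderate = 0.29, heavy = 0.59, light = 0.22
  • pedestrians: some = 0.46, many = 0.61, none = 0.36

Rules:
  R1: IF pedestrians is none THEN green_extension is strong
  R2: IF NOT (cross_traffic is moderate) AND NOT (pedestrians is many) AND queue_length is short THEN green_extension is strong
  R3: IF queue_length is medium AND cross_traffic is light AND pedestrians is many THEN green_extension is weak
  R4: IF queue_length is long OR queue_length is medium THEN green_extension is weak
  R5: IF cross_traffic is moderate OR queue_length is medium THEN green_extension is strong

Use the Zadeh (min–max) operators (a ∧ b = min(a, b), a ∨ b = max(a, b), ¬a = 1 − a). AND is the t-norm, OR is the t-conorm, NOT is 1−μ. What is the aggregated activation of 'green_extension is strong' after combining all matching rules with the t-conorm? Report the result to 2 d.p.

0.39

R1: none=0.36 → w = 0.36
R2: ¬moderate=1−0.29=0.71, ¬many=1−0.61=0.39, short=0.56; AND[min(a, b)] → w = 0.39
R3: medium=0.28, light=0.22, many=0.61; AND[min(a, b)] → w = 0.22
R4: long=0.88, medium=0.28; OR[max(a, b)] → w = 0.88
R5: moderate=0.29, medium=0.28; OR[max(a, b)] → w = 0.29
Rules with consequent 'strong': {R1, R2, R5} → strengths 0.36, 0.39, 0.29
Aggregate via t-conorm [max(a, b)]: 0.39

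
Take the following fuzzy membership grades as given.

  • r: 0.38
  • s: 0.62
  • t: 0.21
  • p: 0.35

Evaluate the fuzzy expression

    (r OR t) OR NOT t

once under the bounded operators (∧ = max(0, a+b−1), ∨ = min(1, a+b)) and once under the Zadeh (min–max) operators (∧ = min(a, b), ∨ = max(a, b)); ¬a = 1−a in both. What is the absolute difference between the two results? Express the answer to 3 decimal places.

0.210

Under bounded:
  r OR t = min(1, a+b) on (0.38, 0.21) = 0.59
  NOT t = 1 − 0.21 = 0.79
  (r OR t) OR NOT t = min(1, a+b) on (0.59, 0.79) = 1.00
  → value = 1.0000
Under Zadeh (min–max):
  r OR t = max(a, b) on (0.38, 0.21) = 0.38
  NOT t = 1 − 0.21 = 0.79
  (r OR t) OR NOT t = max(a, b) on (0.38, 0.79) = 0.79
  → value = 0.7900
|1.0000 − 0.7900| = 0.210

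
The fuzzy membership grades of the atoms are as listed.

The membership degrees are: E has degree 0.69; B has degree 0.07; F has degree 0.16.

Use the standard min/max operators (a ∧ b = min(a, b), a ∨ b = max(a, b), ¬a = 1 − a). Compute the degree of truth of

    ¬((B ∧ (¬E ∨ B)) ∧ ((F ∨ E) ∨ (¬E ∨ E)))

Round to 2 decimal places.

0.93

¬E = 1 − 0.69 = 0.31
¬E ∨ B = max(a, b) on (0.31, 0.07) = 0.31
B ∧ (¬E ∨ B) = min(a, b) on (0.07, 0.31) = 0.07
F ∨ E = max(a, b) on (0.16, 0.69) = 0.69
¬E = 1 − 0.69 = 0.31
¬E ∨ E = max(a, b) on (0.31, 0.69) = 0.69
(F ∨ E) ∨ (¬E ∨ E) = max(a, b) on (0.69, 0.69) = 0.69
(B ∧ (¬E ∨ B)) ∧ ((F ∨ E) ∨ (¬E ∨ E)) = min(a, b) on (0.07, 0.69) = 0.07
¬((B ∧ (¬E ∨ B)) ∧ ((F ∨ E) ∨ (¬E ∨ E))) = 1 − 0.07 = 0.93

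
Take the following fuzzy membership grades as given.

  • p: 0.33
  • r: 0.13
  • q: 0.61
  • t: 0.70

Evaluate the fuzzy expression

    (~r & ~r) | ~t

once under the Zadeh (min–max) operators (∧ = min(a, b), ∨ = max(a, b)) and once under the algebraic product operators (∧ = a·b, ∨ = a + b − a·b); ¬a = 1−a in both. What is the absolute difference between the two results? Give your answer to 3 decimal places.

0.040

Under Zadeh (min–max):
  ~r = 1 − 0.13 = 0.87
  ~r = 1 − 0.13 = 0.87
  ~r & ~r = min(a, b) on (0.87, 0.87) = 0.87
  ~t = 1 − 0.70 = 0.30
  (~r & ~r) | ~t = max(a, b) on (0.87, 0.30) = 0.87
  → value = 0.8700
Under algebraic product:
  ~r = 1 − 0.1300 = 0.8700
  ~r = 1 − 0.1300 = 0.8700
  ~r & ~r = a·b on (0.8700, 0.8700) = 0.7569
  ~t = 1 − 0.7000 = 0.3000
  (~r & ~r) | ~t = a + b − a·b on (0.7569, 0.3000) = 0.8298
  → value = 0.8298
|0.8700 − 0.8298| = 0.040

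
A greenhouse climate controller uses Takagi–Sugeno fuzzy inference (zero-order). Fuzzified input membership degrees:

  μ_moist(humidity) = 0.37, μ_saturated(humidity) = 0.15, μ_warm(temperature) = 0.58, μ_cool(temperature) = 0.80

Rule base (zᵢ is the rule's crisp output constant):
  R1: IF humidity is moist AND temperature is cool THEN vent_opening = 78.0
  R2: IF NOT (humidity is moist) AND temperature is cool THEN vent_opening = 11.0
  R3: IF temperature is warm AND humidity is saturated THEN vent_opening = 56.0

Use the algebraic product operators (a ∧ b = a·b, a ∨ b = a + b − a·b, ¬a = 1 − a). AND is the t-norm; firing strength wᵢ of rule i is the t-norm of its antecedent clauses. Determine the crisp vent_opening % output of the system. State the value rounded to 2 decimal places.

37.77

R1 (z=78.0): moist=0.37, cool=0.80; AND[a·b] → w = 0.2960
R2 (z=11.0): ¬moist=1−0.37=0.63, cool=0.80; AND[a·b] → w = 0.5040
R3 (z=56.0): warm=0.58, saturated=0.15; AND[a·b] → w = 0.0870
Weighted average = (0.2960·78.0 + 0.5040·11.0 + 0.0870·56.0) / (0.2960 + 0.5040 + 0.0870)
  = 33.5040 / 0.8870 = 37.77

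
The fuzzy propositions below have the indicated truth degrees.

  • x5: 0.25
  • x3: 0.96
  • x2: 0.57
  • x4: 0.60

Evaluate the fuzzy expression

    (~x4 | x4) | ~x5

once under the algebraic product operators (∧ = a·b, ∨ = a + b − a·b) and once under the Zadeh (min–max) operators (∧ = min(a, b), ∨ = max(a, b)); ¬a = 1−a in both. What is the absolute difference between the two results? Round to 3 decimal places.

Under algebraic product:
  ~x4 = 1 − 0.6000 = 0.4000
  ~x4 | x4 = a + b − a·b on (0.4000, 0.6000) = 0.7600
  ~x5 = 1 − 0.2500 = 0.7500
  (~x4 | x4) | ~x5 = a + b − a·b on (0.7600, 0.7500) = 0.9400
  → value = 0.9400
Under Zadeh (min–max):
  ~x4 = 1 − 0.60 = 0.40
  ~x4 | x4 = max(a, b) on (0.40, 0.60) = 0.60
  ~x5 = 1 − 0.25 = 0.75
  (~x4 | x4) | ~x5 = max(a, b) on (0.60, 0.75) = 0.75
  → value = 0.7500
|0.9400 − 0.7500| = 0.190

0.190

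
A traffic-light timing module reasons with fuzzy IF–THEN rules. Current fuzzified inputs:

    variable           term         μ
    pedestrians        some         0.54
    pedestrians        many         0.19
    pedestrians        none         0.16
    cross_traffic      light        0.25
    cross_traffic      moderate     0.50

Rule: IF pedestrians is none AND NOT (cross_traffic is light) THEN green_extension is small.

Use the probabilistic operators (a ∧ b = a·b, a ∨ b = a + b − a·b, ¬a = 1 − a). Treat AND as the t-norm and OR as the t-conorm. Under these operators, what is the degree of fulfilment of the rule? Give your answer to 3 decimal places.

0.120

firing strength: none=0.16, ¬light=1−0.25=0.75; AND[a·b] → w = 0.1200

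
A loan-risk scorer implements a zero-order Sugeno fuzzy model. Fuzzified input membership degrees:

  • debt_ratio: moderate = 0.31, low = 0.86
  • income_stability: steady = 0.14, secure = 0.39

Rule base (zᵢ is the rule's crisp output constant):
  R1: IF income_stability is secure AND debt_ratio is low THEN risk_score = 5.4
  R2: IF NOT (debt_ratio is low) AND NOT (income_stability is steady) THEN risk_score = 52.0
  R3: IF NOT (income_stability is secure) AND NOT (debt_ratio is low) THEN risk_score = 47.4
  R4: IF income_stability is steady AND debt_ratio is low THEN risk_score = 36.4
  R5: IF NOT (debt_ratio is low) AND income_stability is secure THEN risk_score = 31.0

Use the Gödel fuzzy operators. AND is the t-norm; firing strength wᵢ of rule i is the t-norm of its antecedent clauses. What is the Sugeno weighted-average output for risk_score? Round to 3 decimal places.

R1 (z=5.4): secure=0.39, low=0.86; AND[min(a, b)] → w = 0.39
R2 (z=52.0): ¬low=1−0.86=0.14, ¬steady=1−0.14=0.86; AND[min(a, b)] → w = 0.14
R3 (z=47.4): ¬secure=1−0.39=0.61, ¬low=1−0.86=0.14; AND[min(a, b)] → w = 0.14
R4 (z=36.4): steady=0.14, low=0.86; AND[min(a, b)] → w = 0.14
R5 (z=31.0): ¬low=1−0.86=0.14, secure=0.39; AND[min(a, b)] → w = 0.14
Weighted average = (0.39·5.4 + 0.14·52.0 + 0.14·47.4 + 0.14·36.4 + 0.14·31.0) / (0.39 + 0.14 + 0.14 + 0.14 + 0.14)
  = 25.4580 / 0.9500 = 26.798

26.798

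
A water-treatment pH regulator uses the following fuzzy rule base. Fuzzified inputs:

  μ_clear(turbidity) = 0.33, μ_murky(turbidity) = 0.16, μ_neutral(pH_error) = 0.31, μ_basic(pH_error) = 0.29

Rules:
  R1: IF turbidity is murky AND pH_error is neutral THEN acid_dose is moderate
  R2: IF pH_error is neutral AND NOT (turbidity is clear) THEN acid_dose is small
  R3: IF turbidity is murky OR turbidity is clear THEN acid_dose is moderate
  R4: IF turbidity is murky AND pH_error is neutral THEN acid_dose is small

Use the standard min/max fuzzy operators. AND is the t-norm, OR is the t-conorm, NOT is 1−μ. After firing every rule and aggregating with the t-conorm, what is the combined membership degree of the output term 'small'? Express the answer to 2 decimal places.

0.31

R1: murky=0.16, neutral=0.31; AND[min(a, b)] → w = 0.16
R2: neutral=0.31, ¬clear=1−0.33=0.67; AND[min(a, b)] → w = 0.31
R3: murky=0.16, clear=0.33; OR[max(a, b)] → w = 0.33
R4: murky=0.16, neutral=0.31; AND[min(a, b)] → w = 0.16
Rules with consequent 'small': {R2, R4} → strengths 0.31, 0.16
Aggregate via t-conorm [max(a, b)]: 0.31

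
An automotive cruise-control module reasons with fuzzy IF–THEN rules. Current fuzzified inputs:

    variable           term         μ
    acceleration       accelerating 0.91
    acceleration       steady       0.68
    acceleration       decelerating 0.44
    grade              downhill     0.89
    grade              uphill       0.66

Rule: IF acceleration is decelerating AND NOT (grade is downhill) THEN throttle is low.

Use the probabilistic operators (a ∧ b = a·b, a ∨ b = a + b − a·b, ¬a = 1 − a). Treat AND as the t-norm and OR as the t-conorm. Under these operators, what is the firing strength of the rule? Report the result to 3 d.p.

firing strength: decelerating=0.44, ¬downhill=1−0.89=0.11; AND[a·b] → w = 0.0484

0.048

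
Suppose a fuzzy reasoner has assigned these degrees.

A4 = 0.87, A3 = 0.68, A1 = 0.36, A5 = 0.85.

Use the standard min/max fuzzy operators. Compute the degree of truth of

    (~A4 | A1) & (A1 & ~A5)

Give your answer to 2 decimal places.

0.15

~A4 = 1 − 0.87 = 0.13
~A4 | A1 = max(a, b) on (0.13, 0.36) = 0.36
~A5 = 1 − 0.85 = 0.15
A1 & ~A5 = min(a, b) on (0.36, 0.15) = 0.15
(~A4 | A1) & (A1 & ~A5) = min(a, b) on (0.36, 0.15) = 0.15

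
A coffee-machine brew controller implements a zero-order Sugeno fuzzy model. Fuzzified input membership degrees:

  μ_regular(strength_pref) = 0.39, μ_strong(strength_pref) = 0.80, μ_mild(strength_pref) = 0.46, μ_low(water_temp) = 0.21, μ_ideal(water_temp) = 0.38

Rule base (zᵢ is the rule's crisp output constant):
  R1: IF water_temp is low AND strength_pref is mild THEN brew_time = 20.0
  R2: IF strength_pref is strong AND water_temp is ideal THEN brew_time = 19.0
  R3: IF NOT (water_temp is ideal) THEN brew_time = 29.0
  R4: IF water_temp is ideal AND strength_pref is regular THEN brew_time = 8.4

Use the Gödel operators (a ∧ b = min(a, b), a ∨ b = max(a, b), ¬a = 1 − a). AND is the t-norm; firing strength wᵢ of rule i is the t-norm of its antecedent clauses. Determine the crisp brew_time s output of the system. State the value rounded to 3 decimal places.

R1 (z=20.0): low=0.21, mild=0.46; AND[min(a, b)] → w = 0.21
R2 (z=19.0): strong=0.80, ideal=0.38; AND[min(a, b)] → w = 0.38
R3 (z=29.0): ¬ideal=1−0.38=0.62 → w = 0.62
R4 (z=8.4): ideal=0.38, regular=0.39; AND[min(a, b)] → w = 0.38
Weighted average = (0.21·20.0 + 0.38·19.0 + 0.62·29.0 + 0.38·8.4) / (0.21 + 0.38 + 0.62 + 0.38)
  = 32.5920 / 1.5900 = 20.498

20.498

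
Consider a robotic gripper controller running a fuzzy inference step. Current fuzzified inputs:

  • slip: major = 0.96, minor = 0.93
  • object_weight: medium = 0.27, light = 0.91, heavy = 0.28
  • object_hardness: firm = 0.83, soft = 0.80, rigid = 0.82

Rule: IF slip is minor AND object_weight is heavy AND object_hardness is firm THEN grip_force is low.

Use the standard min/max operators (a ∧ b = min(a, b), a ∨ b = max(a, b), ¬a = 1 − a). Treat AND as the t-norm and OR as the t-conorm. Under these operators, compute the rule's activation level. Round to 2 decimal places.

0.28

firing strength: minor=0.93, heavy=0.28, firm=0.83; AND[min(a, b)] → w = 0.28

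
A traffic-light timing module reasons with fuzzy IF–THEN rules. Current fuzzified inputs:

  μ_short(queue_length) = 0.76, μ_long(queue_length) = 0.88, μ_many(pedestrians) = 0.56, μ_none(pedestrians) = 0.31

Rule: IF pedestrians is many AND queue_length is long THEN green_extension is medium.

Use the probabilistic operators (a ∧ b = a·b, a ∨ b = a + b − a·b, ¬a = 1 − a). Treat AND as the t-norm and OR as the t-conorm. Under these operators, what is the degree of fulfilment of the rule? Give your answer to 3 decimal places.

0.493

firing strength: many=0.56, long=0.88; AND[a·b] → w = 0.4928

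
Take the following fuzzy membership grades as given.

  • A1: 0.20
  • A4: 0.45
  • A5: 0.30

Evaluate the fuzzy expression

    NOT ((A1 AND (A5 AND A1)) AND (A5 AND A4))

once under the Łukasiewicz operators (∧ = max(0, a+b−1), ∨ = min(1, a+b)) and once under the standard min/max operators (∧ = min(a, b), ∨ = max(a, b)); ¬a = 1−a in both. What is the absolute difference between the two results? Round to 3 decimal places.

Under Łukasiewicz:
  A5 AND A1 = max(0, a+b−1) on (0.30, 0.20) = 0.00
  A1 AND (A5 AND A1) = max(0, a+b−1) on (0.20, 0.00) = 0.00
  A5 AND A4 = max(0, a+b−1) on (0.30, 0.45) = 0.00
  (A1 AND (A5 AND A1)) AND (A5 AND A4) = max(0, a+b−1) on (0.00, 0.00) = 0.00
  NOT ((A1 AND (A5 AND A1)) AND (A5 AND A4)) = 1 − 0.00 = 1.00
  → value = 1.0000
Under standard min/max:
  A5 AND A1 = min(a, b) on (0.30, 0.20) = 0.20
  A1 AND (A5 AND A1) = min(a, b) on (0.20, 0.20) = 0.20
  A5 AND A4 = min(a, b) on (0.30, 0.45) = 0.30
  (A1 AND (A5 AND A1)) AND (A5 AND A4) = min(a, b) on (0.20, 0.30) = 0.20
  NOT ((A1 AND (A5 AND A1)) AND (A5 AND A4)) = 1 − 0.20 = 0.80
  → value = 0.8000
|1.0000 − 0.8000| = 0.200

0.200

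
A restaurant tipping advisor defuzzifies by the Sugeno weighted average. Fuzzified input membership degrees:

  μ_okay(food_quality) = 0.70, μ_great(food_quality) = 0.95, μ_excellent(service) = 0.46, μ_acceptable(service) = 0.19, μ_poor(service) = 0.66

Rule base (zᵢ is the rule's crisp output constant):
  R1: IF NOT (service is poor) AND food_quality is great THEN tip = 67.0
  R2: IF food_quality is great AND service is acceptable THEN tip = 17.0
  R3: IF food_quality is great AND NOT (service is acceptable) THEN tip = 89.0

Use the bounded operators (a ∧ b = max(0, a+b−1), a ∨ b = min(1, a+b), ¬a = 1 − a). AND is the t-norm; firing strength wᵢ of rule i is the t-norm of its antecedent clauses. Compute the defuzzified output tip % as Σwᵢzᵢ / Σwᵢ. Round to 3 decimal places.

75.168

R1 (z=67.0): ¬poor=1−0.66=0.34, great=0.95; AND[max(0, a+b−1)] → w = 0.29
R2 (z=17.0): great=0.95, acceptable=0.19; AND[max(0, a+b−1)] → w = 0.14
R3 (z=89.0): great=0.95, ¬acceptable=1−0.19=0.81; AND[max(0, a+b−1)] → w = 0.76
Weighted average = (0.29·67.0 + 0.14·17.0 + 0.76·89.0) / (0.29 + 0.14 + 0.76)
  = 89.4500 / 1.1900 = 75.168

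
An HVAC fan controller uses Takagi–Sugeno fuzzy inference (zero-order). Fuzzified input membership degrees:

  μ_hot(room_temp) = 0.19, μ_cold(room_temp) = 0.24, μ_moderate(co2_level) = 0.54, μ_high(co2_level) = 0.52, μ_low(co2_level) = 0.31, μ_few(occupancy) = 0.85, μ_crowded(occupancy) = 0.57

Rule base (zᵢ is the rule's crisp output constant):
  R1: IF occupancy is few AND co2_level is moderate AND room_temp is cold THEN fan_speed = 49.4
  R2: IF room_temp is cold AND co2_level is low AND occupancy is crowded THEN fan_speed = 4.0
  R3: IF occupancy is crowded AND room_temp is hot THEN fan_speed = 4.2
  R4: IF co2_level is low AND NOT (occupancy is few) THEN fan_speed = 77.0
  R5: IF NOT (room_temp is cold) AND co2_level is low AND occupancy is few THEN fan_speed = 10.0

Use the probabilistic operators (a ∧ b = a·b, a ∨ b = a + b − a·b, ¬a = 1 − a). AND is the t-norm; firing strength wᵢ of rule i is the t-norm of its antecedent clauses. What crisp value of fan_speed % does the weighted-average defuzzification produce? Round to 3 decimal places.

22.949

R1 (z=49.4): few=0.85, moderate=0.54, cold=0.24; AND[a·b] → w = 0.1102
R2 (z=4.0): cold=0.24, low=0.31, crowded=0.57; AND[a·b] → w = 0.0424
R3 (z=4.2): crowded=0.57, hot=0.19; AND[a·b] → w = 0.1083
R4 (z=77.0): low=0.31, ¬few=1−0.85=0.15; AND[a·b] → w = 0.0465
R5 (z=10.0): ¬cold=1−0.24=0.76, low=0.31, few=0.85; AND[a·b] → w = 0.2003
Weighted average = (0.1102·49.4 + 0.0424·4.0 + 0.1083·4.2 + 0.0465·77.0 + 0.2003·10.0) / (0.1102 + 0.0424 + 0.1083 + 0.0465 + 0.2003)
  = 11.6495 / 0.5076 = 22.949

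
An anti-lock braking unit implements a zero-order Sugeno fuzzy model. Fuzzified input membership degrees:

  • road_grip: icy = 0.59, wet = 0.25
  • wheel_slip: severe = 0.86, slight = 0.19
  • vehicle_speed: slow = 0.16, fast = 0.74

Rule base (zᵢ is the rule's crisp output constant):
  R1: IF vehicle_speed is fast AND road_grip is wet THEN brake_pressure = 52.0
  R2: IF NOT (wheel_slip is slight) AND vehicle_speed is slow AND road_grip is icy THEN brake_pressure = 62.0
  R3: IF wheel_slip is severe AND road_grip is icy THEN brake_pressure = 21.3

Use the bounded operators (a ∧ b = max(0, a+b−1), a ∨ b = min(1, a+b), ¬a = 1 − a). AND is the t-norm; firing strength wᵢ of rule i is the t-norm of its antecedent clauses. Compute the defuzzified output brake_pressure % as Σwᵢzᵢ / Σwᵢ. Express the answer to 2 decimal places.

21.30

R1 (z=52.0): fast=0.74, wet=0.25; AND[max(0, a+b−1)] → w = 0.00
R2 (z=62.0): ¬slight=1−0.19=0.81, slow=0.16, icy=0.59; AND[max(0, a+b−1)] → w = 0.00
R3 (z=21.3): severe=0.86, icy=0.59; AND[max(0, a+b−1)] → w = 0.45
Weighted average = (0.00·52.0 + 0.00·62.0 + 0.45·21.3) / (0.00 + 0.00 + 0.45)
  = 9.5850 / 0.4500 = 21.30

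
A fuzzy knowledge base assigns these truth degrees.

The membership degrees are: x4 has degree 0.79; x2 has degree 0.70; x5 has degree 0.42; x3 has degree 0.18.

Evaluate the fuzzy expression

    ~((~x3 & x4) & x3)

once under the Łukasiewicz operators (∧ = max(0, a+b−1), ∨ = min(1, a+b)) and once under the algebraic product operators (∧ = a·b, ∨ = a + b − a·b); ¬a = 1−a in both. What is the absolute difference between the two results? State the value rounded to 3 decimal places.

0.117

Under Łukasiewicz:
  ~x3 = 1 − 0.18 = 0.82
  ~x3 & x4 = max(0, a+b−1) on (0.82, 0.79) = 0.61
  (~x3 & x4) & x3 = max(0, a+b−1) on (0.61, 0.18) = 0.00
  ~((~x3 & x4) & x3) = 1 − 0.00 = 1.00
  → value = 1.0000
Under algebraic product:
  ~x3 = 1 − 0.1800 = 0.8200
  ~x3 & x4 = a·b on (0.8200, 0.7900) = 0.6478
  (~x3 & x4) & x3 = a·b on (0.6478, 0.1800) = 0.1166
  ~((~x3 & x4) & x3) = 1 − 0.1166 = 0.8834
  → value = 0.8834
|1.0000 − 0.8834| = 0.117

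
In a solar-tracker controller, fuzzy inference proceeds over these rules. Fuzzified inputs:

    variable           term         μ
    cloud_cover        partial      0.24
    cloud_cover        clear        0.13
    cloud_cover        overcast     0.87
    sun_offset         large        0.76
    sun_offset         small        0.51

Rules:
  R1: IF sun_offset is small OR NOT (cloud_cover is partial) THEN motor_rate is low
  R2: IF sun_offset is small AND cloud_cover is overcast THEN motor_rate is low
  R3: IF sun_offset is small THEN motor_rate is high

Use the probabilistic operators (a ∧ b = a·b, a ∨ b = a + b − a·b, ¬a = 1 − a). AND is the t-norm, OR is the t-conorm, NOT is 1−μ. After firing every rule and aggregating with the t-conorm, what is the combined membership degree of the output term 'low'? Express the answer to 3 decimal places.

0.935

R1: small=0.51, ¬partial=1−0.24=0.76; OR[a + b − a·b] → w = 0.8824
R2: small=0.51, overcast=0.87; AND[a·b] → w = 0.4437
R3: small=0.51 → w = 0.5100
Rules with consequent 'low': {R1, R2} → strengths 0.8824, 0.4437
Aggregate via t-conorm [a + b − a·b]: 0.9346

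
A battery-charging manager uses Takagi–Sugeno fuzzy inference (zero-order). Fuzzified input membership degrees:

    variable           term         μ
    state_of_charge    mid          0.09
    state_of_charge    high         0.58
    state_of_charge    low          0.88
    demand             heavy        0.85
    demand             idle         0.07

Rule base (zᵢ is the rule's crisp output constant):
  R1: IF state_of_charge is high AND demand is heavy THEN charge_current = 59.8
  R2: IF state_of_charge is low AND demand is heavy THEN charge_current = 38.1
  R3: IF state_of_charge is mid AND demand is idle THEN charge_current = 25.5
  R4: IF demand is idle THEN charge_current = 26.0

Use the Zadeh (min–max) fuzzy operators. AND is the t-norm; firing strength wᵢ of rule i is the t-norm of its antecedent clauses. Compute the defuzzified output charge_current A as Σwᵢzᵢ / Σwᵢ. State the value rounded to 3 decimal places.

45.015

R1 (z=59.8): high=0.58, heavy=0.85; AND[min(a, b)] → w = 0.58
R2 (z=38.1): low=0.88, heavy=0.85; AND[min(a, b)] → w = 0.85
R3 (z=25.5): mid=0.09, idle=0.07; AND[min(a, b)] → w = 0.07
R4 (z=26.0): idle=0.07 → w = 0.07
Weighted average = (0.58·59.8 + 0.85·38.1 + 0.07·25.5 + 0.07·26.0) / (0.58 + 0.85 + 0.07 + 0.07)
  = 70.6740 / 1.5700 = 45.015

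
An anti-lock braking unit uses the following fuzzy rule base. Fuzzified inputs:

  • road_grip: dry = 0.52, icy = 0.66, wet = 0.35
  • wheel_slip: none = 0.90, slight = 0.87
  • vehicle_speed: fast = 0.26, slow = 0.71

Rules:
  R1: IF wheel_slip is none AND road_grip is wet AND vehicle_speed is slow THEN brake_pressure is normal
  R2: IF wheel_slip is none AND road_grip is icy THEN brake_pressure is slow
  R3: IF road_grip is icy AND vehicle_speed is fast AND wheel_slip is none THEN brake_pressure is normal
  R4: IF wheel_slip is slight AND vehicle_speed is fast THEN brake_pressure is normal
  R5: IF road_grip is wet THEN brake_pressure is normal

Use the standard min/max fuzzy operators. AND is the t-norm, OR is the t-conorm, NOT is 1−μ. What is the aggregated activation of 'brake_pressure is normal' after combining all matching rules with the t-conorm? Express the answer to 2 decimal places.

R1: none=0.90, wet=0.35, slow=0.71; AND[min(a, b)] → w = 0.35
R2: none=0.90, icy=0.66; AND[min(a, b)] → w = 0.66
R3: icy=0.66, fast=0.26, none=0.90; AND[min(a, b)] → w = 0.26
R4: slight=0.87, fast=0.26; AND[min(a, b)] → w = 0.26
R5: wet=0.35 → w = 0.35
Rules with consequent 'normal': {R1, R3, R4, R5} → strengths 0.35, 0.26, 0.26, 0.35
Aggregate via t-conorm [max(a, b)]: 0.35

0.35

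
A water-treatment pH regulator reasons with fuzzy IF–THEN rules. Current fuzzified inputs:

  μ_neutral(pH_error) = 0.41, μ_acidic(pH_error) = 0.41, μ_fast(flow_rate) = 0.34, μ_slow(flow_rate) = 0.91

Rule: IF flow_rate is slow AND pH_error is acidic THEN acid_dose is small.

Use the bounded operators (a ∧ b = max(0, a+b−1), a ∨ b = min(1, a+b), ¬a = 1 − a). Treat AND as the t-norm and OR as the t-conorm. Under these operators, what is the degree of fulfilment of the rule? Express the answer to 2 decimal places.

firing strength: slow=0.91, acidic=0.41; AND[max(0, a+b−1)] → w = 0.32

0.32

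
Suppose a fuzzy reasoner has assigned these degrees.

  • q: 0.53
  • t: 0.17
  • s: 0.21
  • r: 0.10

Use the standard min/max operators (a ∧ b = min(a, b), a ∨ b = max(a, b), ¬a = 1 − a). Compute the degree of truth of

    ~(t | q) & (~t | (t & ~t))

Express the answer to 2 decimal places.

0.47

t | q = max(a, b) on (0.17, 0.53) = 0.53
~(t | q) = 1 − 0.53 = 0.47
~t = 1 − 0.17 = 0.83
~t = 1 − 0.17 = 0.83
t & ~t = min(a, b) on (0.17, 0.83) = 0.17
~t | (t & ~t) = max(a, b) on (0.83, 0.17) = 0.83
~(t | q) & (~t | (t & ~t)) = min(a, b) on (0.47, 0.83) = 0.47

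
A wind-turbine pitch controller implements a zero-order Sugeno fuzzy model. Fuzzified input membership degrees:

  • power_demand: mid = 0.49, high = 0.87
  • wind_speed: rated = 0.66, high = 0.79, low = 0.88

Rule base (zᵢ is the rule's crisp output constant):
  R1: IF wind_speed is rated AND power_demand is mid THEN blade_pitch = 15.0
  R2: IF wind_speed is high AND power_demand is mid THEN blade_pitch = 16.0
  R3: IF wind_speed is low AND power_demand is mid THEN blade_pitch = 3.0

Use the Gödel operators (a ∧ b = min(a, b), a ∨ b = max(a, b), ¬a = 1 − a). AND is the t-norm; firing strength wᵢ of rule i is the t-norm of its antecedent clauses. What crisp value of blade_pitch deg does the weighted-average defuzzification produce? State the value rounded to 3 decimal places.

11.333

R1 (z=15.0): rated=0.66, mid=0.49; AND[min(a, b)] → w = 0.49
R2 (z=16.0): high=0.79, mid=0.49; AND[min(a, b)] → w = 0.49
R3 (z=3.0): low=0.88, mid=0.49; AND[min(a, b)] → w = 0.49
Weighted average = (0.49·15.0 + 0.49·16.0 + 0.49·3.0) / (0.49 + 0.49 + 0.49)
  = 16.6600 / 1.4700 = 11.333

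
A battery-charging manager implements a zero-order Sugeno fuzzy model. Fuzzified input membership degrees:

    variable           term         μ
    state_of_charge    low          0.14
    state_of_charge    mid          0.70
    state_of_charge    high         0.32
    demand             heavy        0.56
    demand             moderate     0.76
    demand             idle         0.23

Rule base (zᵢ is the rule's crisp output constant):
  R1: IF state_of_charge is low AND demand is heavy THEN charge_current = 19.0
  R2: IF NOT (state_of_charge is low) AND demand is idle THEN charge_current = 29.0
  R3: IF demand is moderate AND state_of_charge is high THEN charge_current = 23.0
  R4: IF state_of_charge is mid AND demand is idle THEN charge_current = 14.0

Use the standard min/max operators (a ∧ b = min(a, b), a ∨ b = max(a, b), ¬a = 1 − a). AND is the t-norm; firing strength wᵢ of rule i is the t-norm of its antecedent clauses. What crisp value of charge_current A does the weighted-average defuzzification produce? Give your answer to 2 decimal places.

R1 (z=19.0): low=0.14, heavy=0.56; AND[min(a, b)] → w = 0.14
R2 (z=29.0): ¬low=1−0.14=0.86, idle=0.23; AND[min(a, b)] → w = 0.23
R3 (z=23.0): moderate=0.76, high=0.32; AND[min(a, b)] → w = 0.32
R4 (z=14.0): mid=0.70, idle=0.23; AND[min(a, b)] → w = 0.23
Weighted average = (0.14·19.0 + 0.23·29.0 + 0.32·23.0 + 0.23·14.0) / (0.14 + 0.23 + 0.32 + 0.23)
  = 19.9100 / 0.9200 = 21.64

21.64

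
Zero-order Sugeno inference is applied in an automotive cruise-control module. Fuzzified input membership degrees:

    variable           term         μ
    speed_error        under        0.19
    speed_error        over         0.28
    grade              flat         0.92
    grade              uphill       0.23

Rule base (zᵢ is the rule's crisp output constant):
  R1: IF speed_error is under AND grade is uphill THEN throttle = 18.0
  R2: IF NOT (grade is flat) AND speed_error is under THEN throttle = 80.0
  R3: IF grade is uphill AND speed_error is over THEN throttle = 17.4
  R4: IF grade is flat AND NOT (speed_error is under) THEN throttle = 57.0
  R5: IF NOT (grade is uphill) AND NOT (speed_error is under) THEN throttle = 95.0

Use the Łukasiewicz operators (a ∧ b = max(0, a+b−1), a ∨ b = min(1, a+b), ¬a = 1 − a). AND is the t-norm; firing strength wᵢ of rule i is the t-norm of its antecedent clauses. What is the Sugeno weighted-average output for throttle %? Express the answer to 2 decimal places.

R1 (z=18.0): under=0.19, uphill=0.23; AND[max(0, a+b−1)] → w = 0.00
R2 (z=80.0): ¬flat=1−0.92=0.08, under=0.19; AND[max(0, a+b−1)] → w = 0.00
R3 (z=17.4): uphill=0.23, over=0.28; AND[max(0, a+b−1)] → w = 0.00
R4 (z=57.0): flat=0.92, ¬under=1−0.19=0.81; AND[max(0, a+b−1)] → w = 0.73
R5 (z=95.0): ¬uphill=1−0.23=0.77, ¬under=1−0.19=0.81; AND[max(0, a+b−1)] → w = 0.58
Weighted average = (0.00·18.0 + 0.00·80.0 + 0.00·17.4 + 0.73·57.0 + 0.58·95.0) / (0.00 + 0.00 + 0.00 + 0.73 + 0.58)
  = 96.7100 / 1.3100 = 73.82

73.82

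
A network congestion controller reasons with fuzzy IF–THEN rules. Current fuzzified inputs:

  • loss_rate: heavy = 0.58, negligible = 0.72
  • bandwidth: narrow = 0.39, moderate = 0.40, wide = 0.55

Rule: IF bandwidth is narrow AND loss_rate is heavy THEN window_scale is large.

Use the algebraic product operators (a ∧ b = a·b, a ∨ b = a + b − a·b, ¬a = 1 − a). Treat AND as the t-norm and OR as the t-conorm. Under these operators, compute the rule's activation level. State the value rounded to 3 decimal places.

firing strength: narrow=0.39, heavy=0.58; AND[a·b] → w = 0.2262

0.226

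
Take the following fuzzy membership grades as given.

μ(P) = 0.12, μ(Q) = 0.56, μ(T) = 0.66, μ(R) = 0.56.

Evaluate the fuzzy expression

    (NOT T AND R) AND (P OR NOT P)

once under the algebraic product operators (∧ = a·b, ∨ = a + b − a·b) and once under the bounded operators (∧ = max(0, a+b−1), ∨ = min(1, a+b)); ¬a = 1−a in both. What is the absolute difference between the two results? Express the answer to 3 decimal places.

0.170

Under algebraic product:
  NOT T = 1 − 0.6600 = 0.3400
  NOT T AND R = a·b on (0.3400, 0.5600) = 0.1904
  NOT P = 1 − 0.1200 = 0.8800
  P OR NOT P = a + b − a·b on (0.1200, 0.8800) = 0.8944
  (NOT T AND R) AND (P OR NOT P) = a·b on (0.1904, 0.8944) = 0.1703
  → value = 0.1703
Under bounded:
  NOT T = 1 − 0.66 = 0.34
  NOT T AND R = max(0, a+b−1) on (0.34, 0.56) = 0.00
  NOT P = 1 − 0.12 = 0.88
  P OR NOT P = min(1, a+b) on (0.12, 0.88) = 1.00
  (NOT T AND R) AND (P OR NOT P) = max(0, a+b−1) on (0.00, 1.00) = 0.00
  → value = 0.0000
|0.1703 − 0.0000| = 0.170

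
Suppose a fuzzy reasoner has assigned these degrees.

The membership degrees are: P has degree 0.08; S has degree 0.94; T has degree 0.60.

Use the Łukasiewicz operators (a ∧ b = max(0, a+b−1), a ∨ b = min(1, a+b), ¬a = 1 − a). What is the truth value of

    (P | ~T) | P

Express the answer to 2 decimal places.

~T = 1 − 0.60 = 0.40
P | ~T = min(1, a+b) on (0.08, 0.40) = 0.48
(P | ~T) | P = min(1, a+b) on (0.48, 0.08) = 0.56

0.56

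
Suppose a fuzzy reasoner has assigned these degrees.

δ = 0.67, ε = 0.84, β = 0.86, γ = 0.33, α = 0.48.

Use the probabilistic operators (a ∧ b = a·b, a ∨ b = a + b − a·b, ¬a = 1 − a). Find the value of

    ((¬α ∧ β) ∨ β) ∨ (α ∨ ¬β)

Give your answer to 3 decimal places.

0.965

¬α = 1 − 0.4800 = 0.5200
¬α ∧ β = a·b on (0.5200, 0.8600) = 0.4472
(¬α ∧ β) ∨ β = a + b − a·b on (0.4472, 0.8600) = 0.9226
¬β = 1 − 0.8600 = 0.1400
α ∨ ¬β = a + b − a·b on (0.4800, 0.1400) = 0.5528
((¬α ∧ β) ∨ β) ∨ (α ∨ ¬β) = a + b − a·b on (0.9226, 0.5528) = 0.9654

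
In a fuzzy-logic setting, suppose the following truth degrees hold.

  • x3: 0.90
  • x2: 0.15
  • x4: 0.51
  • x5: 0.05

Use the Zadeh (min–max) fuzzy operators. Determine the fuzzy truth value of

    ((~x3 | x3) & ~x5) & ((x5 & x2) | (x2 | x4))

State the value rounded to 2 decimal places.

~x3 = 1 − 0.90 = 0.10
~x3 | x3 = max(a, b) on (0.10, 0.90) = 0.90
~x5 = 1 − 0.05 = 0.95
(~x3 | x3) & ~x5 = min(a, b) on (0.90, 0.95) = 0.90
x5 & x2 = min(a, b) on (0.05, 0.15) = 0.05
x2 | x4 = max(a, b) on (0.15, 0.51) = 0.51
(x5 & x2) | (x2 | x4) = max(a, b) on (0.05, 0.51) = 0.51
((~x3 | x3) & ~x5) & ((x5 & x2) | (x2 | x4)) = min(a, b) on (0.90, 0.51) = 0.51

0.51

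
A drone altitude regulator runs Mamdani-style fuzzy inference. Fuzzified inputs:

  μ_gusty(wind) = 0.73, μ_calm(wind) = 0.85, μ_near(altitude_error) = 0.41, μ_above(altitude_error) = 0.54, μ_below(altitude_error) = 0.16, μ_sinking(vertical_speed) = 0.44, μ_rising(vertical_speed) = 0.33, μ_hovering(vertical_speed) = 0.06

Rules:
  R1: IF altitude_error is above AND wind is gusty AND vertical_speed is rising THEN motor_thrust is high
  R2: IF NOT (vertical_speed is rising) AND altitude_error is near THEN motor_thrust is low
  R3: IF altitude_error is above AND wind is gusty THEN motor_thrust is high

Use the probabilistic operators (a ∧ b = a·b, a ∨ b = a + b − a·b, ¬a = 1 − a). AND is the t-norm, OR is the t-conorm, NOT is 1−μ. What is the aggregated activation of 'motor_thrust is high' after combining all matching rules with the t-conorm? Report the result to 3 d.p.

0.473

R1: above=0.54, gusty=0.73, rising=0.33; AND[a·b] → w = 0.1301
R2: ¬rising=1−0.33=0.67, near=0.41; AND[a·b] → w = 0.2747
R3: above=0.54, gusty=0.73; AND[a·b] → w = 0.3942
Rules with consequent 'high': {R1, R3} → strengths 0.1301, 0.3942
Aggregate via t-conorm [a + b − a·b]: 0.4730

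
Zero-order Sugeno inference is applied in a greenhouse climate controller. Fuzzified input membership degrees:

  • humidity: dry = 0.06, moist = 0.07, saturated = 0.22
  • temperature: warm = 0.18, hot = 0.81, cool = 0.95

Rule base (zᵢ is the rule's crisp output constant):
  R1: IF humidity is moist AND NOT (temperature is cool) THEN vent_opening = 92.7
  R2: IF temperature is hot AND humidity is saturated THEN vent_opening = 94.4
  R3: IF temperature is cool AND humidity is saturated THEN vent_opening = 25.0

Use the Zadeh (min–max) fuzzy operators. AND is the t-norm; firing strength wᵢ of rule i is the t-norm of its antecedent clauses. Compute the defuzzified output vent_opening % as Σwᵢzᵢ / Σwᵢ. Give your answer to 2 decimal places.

R1 (z=92.7): moist=0.07, ¬cool=1−0.95=0.05; AND[min(a, b)] → w = 0.05
R2 (z=94.4): hot=0.81, saturated=0.22; AND[min(a, b)] → w = 0.22
R3 (z=25.0): cool=0.95, saturated=0.22; AND[min(a, b)] → w = 0.22
Weighted average = (0.05·92.7 + 0.22·94.4 + 0.22·25.0) / (0.05 + 0.22 + 0.22)
  = 30.9030 / 0.4900 = 63.07

63.07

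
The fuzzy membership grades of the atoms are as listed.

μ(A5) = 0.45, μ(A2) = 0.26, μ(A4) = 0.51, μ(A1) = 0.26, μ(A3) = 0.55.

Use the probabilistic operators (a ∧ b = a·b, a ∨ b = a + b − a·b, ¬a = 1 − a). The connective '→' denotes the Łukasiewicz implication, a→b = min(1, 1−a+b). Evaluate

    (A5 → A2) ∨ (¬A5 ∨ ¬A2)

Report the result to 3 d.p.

A5 → A2  [Łukasiewicz: min(1, 1−a+b)] with a=0.4500, b=0.2600 → 0.8100
¬A5 = 1 − 0.4500 = 0.5500
¬A2 = 1 − 0.2600 = 0.7400
¬A5 ∨ ¬A2 = a + b − a·b on (0.5500, 0.7400) = 0.8830
(A5 → A2) ∨ (¬A5 ∨ ¬A2) = a + b − a·b on (0.8100, 0.8830) = 0.9778

0.978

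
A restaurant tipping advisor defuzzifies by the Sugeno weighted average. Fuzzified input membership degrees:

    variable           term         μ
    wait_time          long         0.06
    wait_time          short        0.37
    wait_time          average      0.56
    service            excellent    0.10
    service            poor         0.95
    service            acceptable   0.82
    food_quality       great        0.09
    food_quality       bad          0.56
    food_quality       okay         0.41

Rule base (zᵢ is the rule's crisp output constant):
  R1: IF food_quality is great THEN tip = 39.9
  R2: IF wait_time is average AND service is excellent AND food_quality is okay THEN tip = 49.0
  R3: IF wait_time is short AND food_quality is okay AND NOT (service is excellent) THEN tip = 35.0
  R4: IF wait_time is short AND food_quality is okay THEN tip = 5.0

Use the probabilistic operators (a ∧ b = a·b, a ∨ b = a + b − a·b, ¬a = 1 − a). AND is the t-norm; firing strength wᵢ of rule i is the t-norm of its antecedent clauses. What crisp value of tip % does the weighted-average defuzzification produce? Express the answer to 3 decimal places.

R1 (z=39.9): great=0.09 → w = 0.0900
R2 (z=49.0): average=0.56, excellent=0.10, okay=0.41; AND[a·b] → w = 0.0230
R3 (z=35.0): short=0.37, okay=0.41, ¬excellent=1−0.10=0.90; AND[a·b] → w = 0.1365
R4 (z=5.0): short=0.37, okay=0.41; AND[a·b] → w = 0.1517
Weighted average = (0.0900·39.9 + 0.0230·49.0 + 0.1365·35.0 + 0.1517·5.0) / (0.0900 + 0.0230 + 0.1365 + 0.1517)
  = 10.2531 / 0.4012 = 25.557

25.557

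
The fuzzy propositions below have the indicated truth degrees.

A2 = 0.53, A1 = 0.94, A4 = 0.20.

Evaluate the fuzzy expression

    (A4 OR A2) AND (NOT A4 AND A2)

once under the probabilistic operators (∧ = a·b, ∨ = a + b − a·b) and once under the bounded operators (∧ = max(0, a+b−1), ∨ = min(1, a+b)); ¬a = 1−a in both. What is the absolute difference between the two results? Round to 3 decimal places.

Under probabilistic:
  A4 OR A2 = a + b − a·b on (0.2000, 0.5300) = 0.6240
  NOT A4 = 1 − 0.2000 = 0.8000
  NOT A4 AND A2 = a·b on (0.8000, 0.5300) = 0.4240
  (A4 OR A2) AND (NOT A4 AND A2) = a·b on (0.6240, 0.4240) = 0.2646
  → value = 0.2646
Under bounded:
  A4 OR A2 = min(1, a+b) on (0.20, 0.53) = 0.73
  NOT A4 = 1 − 0.20 = 0.80
  NOT A4 AND A2 = max(0, a+b−1) on (0.80, 0.53) = 0.33
  (A4 OR A2) AND (NOT A4 AND A2) = max(0, a+b−1) on (0.73, 0.33) = 0.06
  → value = 0.0600
|0.2646 − 0.0600| = 0.205

0.205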